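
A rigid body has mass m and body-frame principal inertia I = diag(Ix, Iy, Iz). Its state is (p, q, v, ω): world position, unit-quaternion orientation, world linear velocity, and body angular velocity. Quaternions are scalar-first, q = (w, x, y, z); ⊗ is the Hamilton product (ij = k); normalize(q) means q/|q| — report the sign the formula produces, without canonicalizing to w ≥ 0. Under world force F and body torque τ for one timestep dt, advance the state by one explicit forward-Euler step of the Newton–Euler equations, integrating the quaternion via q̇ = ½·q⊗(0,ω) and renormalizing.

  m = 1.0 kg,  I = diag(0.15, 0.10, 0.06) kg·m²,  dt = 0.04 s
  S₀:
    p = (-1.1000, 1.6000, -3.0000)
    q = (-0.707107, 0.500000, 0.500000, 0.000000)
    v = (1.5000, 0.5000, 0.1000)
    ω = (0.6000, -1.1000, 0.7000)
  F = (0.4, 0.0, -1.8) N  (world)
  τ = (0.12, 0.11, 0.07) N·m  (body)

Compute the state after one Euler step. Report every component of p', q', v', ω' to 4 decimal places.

a = (0.4000, 0.0000, -1.8000)
new position p' = (-1.0400, 1.6200, -2.9960)
new velocity v' = (1.5160, 0.5000, 0.0280)
α = I⁻¹(τ − ω×Iω) = (0.5947, 0.7220, 0.6167)
new body rate ω' = (0.6238, -1.0711, 0.7247)
q⊗(0,ω) = (0.2500000, -0.0742642, 0.4278177, -1.3449749)
q' = normalize(q + ½dt·q⊗(0,ω)) = (-0.7018, 0.4983, 0.5083, -0.0269)

p' = (-1.0400, 1.6200, -2.9960)
q' = (-0.7018, 0.4983, 0.5083, -0.0269)
v' = (1.5160, 0.5000, 0.0280)
ω' = (0.6238, -1.0711, 0.7247)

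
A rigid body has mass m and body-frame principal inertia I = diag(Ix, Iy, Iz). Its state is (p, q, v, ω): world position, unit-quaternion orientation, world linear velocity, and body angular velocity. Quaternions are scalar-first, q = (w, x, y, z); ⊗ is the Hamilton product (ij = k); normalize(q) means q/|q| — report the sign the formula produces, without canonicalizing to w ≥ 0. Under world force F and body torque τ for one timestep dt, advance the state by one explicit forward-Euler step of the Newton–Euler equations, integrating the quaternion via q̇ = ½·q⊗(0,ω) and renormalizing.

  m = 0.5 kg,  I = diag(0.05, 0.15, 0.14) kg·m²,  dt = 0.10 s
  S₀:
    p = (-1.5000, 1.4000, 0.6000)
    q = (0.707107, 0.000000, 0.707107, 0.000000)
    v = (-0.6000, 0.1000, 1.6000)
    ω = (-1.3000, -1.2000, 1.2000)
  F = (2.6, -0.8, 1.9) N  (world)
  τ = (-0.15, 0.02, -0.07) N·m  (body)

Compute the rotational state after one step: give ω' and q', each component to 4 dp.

ω' = (-1.6288, -1.2803, 1.0386)
q' = (0.7453, -0.0035, 0.6609, 0.0879)

precession coupling ω×(Iω) = (0.0144, 0.1404, 0.1560)
α = I⁻¹(τ − ω×Iω) = (-3.2880, -0.8027, -1.6143)
new body rate ω' = (-1.6288, -1.2803, 1.0386)
q⊗(0,ω) = (0.8485284, -0.0707107, -0.8485284, 1.7677675)
updated quaternion q' = (0.7453, -0.0035, 0.6609, 0.0879)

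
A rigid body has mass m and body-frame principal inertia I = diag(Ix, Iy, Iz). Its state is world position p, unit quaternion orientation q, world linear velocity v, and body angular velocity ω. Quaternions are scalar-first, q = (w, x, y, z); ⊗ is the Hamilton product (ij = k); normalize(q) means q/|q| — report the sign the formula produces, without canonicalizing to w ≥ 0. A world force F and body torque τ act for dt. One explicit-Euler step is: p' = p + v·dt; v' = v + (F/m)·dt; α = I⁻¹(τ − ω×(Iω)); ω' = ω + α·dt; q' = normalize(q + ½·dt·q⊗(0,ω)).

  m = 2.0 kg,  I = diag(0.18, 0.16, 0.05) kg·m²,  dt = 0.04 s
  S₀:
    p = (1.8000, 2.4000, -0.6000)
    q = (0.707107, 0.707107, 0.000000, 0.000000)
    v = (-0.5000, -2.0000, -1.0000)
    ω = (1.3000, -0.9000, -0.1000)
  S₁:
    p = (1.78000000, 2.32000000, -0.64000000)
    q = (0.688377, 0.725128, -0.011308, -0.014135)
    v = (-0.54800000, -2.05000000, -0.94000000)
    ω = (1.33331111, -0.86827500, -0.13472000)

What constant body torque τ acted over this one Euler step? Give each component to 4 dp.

rate change Δω = (0.03331111, 0.03172500, -0.03472000)
I·α + gyro = (0.1400, 0.1100, -0.0200)

τ = (0.1400, 0.1100, -0.0200)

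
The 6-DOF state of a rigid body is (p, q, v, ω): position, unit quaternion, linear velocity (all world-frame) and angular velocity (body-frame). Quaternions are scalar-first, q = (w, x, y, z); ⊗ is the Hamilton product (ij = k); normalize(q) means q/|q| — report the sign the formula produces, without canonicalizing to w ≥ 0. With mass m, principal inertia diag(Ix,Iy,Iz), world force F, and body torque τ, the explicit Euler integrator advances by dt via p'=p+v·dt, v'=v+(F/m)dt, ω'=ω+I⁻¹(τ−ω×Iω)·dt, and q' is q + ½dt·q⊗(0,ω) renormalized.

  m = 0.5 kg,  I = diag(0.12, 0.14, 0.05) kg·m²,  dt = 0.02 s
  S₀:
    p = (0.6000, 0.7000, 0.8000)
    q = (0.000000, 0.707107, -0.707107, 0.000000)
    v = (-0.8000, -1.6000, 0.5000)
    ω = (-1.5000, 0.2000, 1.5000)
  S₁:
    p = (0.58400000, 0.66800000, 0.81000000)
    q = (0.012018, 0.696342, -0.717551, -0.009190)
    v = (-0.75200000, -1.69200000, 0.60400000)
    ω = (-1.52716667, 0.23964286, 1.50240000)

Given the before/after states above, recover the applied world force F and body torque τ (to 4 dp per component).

rate change Δω = (-0.02716667, 0.03964286, 0.00240000)
τ = I·(Δω/dt) + ω₀×(Iω₀) = (-0.1900, 0.1200, 0.0000)
Δv = v₁−v₀ = (0.04800000, -0.09200000, 0.10400000)
m·(v₁−v₀)/dt = (1.2000, -2.3000, 2.6000)

F = (1.2000, -2.3000, 2.6000)
τ = (-0.1900, 0.1200, 0.0000)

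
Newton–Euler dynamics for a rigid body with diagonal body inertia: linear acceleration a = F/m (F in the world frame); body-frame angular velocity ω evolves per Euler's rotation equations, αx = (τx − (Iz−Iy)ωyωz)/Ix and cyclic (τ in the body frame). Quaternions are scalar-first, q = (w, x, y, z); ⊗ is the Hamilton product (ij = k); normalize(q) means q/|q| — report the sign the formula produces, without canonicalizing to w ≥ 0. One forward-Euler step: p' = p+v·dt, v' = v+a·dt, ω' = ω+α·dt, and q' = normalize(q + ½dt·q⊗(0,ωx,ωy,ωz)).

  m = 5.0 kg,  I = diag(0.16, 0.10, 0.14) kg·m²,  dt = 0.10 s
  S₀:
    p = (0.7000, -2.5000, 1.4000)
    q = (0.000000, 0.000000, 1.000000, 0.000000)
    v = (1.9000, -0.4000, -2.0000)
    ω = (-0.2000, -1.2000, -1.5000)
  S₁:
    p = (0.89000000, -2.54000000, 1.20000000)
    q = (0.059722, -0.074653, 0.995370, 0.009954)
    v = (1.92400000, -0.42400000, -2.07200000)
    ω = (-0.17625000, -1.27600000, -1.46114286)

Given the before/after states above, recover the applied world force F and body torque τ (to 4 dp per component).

F = (1.2000, -1.2000, -3.6000)
τ = (0.1100, -0.0700, 0.0400)

rate change Δω = (0.02375000, -0.07600000, 0.03885714)
ω₀×(Iω₀) = (0.0720, 0.0060, -0.0144)
τ = I·(Δω/dt) + ω₀×(Iω₀) = (0.1100, -0.0700, 0.0400)
v₁ − v₀ = (0.02400000, -0.02400000, -0.07200000)
F = m·Δv/dt = (1.2000, -1.2000, -3.6000)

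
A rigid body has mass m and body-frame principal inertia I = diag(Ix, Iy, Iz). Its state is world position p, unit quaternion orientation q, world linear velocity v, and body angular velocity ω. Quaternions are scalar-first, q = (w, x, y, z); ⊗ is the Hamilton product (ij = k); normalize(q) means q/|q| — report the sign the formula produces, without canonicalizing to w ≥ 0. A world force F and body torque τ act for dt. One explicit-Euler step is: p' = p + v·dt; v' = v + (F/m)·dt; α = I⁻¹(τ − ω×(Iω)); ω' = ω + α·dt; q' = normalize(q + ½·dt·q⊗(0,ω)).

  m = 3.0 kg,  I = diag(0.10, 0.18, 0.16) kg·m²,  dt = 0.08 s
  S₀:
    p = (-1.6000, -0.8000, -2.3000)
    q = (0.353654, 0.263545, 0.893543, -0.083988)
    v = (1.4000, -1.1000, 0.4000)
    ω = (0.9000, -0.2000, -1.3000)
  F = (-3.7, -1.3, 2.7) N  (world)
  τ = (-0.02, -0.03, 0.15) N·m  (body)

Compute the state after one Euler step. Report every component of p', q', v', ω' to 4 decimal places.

p + v·dt = (-1.4880, -0.8880, -2.2680)
v' = v + a·dt = (1.3013, -1.1347, 0.4720)
precession coupling ω×(Iω) = (-0.0052, 0.0702, -0.0144)
α = I⁻¹(τ − ω×Iω) = (-0.1480, -0.5567, 1.0275)
new body rate ω' = (0.8882, -0.2445, -1.2178)
2q̇ = q⊗(0,ω) = (-0.1676663, -0.8601149, 0.1962885, -1.3166479)
q' = normalize(q + ½dt·q⊗(0,ω)) = (0.3462, 0.2287, 0.8996, -0.1364)

p' = (-1.4880, -0.8880, -2.2680)
q' = (0.3462, 0.2287, 0.8996, -0.1364)
v' = (1.3013, -1.1347, 0.4720)
ω' = (0.8882, -0.2445, -1.2178)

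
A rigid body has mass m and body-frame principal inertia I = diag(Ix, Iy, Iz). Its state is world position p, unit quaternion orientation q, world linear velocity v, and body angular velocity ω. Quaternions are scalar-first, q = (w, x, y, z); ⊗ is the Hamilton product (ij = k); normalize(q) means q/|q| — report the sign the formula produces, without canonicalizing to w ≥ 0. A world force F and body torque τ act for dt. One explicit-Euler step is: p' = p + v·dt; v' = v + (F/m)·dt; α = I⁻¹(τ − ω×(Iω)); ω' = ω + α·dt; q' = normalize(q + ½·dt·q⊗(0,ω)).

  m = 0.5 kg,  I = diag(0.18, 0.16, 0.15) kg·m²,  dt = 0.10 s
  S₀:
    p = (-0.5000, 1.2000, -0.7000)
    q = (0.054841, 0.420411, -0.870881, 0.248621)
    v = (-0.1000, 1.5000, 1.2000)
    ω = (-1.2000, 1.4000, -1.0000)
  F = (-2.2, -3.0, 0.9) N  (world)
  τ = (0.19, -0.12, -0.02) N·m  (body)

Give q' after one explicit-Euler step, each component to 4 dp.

q⊗(0,ω) = (1.9723476, 0.4570024, 0.1988432, -0.5113228)
updated quaternion q' = (0.1526, 0.4408, -0.8562, 0.2218)

q' = (0.1526, 0.4408, -0.8562, 0.2218)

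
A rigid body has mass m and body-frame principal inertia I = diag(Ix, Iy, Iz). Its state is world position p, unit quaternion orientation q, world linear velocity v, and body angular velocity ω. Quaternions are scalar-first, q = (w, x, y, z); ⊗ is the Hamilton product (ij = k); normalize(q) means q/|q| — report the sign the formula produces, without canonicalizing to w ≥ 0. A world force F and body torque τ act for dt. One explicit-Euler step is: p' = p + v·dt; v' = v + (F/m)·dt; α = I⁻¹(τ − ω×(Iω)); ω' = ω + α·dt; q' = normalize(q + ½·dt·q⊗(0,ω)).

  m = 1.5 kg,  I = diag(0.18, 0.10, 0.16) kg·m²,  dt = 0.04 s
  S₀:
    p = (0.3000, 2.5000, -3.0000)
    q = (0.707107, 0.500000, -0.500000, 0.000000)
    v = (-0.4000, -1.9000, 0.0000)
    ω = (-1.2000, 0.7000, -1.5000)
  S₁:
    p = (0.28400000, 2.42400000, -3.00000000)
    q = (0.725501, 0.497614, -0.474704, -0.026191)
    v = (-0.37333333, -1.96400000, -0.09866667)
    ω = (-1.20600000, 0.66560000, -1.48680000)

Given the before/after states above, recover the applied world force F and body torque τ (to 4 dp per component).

Δω = ω₁−ω₀ = (-0.00600000, -0.03440000, 0.01320000)
I·α + gyro = (-0.0900, -0.0500, 0.1200)
v₁ − v₀ = (0.02666667, -0.06400000, -0.09866667)
applied force F = (1.0000, -2.4000, -3.7000)

F = (1.0000, -2.4000, -3.7000)
τ = (-0.0900, -0.0500, 0.1200)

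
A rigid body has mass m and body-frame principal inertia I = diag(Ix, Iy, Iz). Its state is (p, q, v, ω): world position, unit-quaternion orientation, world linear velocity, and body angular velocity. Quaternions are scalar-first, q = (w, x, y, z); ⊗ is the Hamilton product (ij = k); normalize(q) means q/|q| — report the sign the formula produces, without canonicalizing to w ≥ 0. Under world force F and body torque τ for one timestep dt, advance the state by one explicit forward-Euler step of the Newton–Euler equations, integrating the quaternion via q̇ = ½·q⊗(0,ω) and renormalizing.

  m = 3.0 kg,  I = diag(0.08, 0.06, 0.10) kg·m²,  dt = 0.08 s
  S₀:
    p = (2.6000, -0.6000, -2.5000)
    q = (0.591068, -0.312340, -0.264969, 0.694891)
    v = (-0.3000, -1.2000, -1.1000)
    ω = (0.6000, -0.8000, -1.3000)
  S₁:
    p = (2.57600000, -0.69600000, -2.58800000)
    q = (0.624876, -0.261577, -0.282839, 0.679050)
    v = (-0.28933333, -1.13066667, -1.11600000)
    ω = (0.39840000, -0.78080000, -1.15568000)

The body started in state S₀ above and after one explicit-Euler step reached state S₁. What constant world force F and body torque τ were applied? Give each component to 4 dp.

F = (0.4000, 2.6000, -0.6000)
τ = (-0.1600, 0.0300, 0.1900)

rate change Δω = (-0.20160000, 0.01920000, 0.14432000)
I·α + gyro = (-0.1600, 0.0300, 0.1900)
Δv = v₁−v₀ = (0.01066667, 0.06933333, -0.01600000)
applied force F = (0.4000, 2.6000, -0.6000)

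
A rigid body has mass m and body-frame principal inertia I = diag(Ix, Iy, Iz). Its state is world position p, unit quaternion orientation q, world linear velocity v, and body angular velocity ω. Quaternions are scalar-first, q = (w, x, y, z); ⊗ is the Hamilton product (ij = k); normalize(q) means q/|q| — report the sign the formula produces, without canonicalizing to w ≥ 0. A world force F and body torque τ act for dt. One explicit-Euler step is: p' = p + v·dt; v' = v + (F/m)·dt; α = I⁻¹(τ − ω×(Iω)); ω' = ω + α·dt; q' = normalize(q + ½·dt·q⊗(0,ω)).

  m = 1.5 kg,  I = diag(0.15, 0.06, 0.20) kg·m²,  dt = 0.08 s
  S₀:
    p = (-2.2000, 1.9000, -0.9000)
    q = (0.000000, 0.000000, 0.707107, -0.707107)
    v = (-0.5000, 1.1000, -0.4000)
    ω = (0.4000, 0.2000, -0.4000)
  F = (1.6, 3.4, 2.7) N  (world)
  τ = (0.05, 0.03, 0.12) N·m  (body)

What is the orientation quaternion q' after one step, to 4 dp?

2q̇ = q⊗(0,ω) = (-0.4242642, -0.1414214, -0.2828428, -0.2828428)
q + ½dt·q⊗(0,ω), renormalized = (-0.0170, -0.0057, 0.6956, -0.7182)

q' = (-0.0170, -0.0057, 0.6956, -0.7182)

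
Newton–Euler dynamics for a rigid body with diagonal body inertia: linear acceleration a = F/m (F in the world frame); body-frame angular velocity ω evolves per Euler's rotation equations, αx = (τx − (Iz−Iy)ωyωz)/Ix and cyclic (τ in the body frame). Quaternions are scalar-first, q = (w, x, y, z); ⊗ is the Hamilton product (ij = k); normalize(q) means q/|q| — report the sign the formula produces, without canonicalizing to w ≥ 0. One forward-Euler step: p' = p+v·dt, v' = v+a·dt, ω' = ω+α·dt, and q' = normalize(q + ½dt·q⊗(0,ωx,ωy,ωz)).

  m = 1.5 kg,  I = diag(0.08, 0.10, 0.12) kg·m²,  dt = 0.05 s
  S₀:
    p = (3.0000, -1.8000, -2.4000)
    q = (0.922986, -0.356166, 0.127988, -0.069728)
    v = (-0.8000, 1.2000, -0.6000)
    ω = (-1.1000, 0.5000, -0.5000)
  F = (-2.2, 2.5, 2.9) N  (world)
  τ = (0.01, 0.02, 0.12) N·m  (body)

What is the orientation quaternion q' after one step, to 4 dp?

q' = (0.9102, -0.3821, 0.1369, -0.0822)

2q̇ = q⊗(0,ω) = (-0.4906406, -1.0444146, 0.3601108, -0.4987892)
q + ½dt·q⊗(0,ω), renormalized = (0.9102, -0.3821, 0.1369, -0.0822)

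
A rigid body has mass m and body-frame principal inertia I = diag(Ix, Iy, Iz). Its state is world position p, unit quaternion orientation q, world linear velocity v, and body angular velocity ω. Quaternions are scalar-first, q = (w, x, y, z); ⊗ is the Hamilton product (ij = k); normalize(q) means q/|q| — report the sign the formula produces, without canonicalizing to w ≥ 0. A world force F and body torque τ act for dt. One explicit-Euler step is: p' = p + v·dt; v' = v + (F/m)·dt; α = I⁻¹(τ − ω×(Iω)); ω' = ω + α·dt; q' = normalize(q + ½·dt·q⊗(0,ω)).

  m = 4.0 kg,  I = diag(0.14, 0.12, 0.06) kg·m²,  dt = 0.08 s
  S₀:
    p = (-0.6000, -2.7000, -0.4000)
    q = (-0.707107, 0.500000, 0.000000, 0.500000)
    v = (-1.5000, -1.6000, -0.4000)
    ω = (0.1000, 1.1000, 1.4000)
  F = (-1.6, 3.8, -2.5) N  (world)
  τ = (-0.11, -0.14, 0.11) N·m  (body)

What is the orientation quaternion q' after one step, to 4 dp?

q' = (-0.7352, 0.4740, -0.0570, 0.4812)

Hamilton product q⊗(0,ω) = (-0.7500000, -0.6207107, -1.4278177, -0.4399498)
q' = normalize(q + ½dt·q⊗(0,ω)) = (-0.7352, 0.4740, -0.0570, 0.4812)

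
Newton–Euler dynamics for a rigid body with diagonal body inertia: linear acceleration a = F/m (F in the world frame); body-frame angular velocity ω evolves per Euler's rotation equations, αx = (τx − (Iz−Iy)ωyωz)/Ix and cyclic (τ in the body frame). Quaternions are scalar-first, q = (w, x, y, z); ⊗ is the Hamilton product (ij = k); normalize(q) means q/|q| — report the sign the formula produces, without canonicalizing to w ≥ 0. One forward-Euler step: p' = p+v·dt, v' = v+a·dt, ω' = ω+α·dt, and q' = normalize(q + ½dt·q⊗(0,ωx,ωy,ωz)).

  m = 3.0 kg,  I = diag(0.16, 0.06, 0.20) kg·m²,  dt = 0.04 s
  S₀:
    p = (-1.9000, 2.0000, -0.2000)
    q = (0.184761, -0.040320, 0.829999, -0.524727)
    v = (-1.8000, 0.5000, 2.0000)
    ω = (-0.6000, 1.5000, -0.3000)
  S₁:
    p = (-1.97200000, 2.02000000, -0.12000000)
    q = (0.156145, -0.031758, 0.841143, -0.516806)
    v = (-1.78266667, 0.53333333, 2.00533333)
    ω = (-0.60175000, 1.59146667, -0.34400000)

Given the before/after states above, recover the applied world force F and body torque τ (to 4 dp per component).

Δv = v₁−v₀ = (0.01733333, 0.03333333, 0.00533333)
applied force F = (1.3000, 2.5000, 0.4000)
rate change Δω = (-0.00175000, 0.09146667, -0.04400000)
ω₀×(Iω₀) = (-0.0630, -0.0072, 0.0900)
applied torque τ = (-0.0700, 0.1300, -0.1300)

F = (1.3000, 2.5000, 0.4000)
τ = (-0.0700, 0.1300, -0.1300)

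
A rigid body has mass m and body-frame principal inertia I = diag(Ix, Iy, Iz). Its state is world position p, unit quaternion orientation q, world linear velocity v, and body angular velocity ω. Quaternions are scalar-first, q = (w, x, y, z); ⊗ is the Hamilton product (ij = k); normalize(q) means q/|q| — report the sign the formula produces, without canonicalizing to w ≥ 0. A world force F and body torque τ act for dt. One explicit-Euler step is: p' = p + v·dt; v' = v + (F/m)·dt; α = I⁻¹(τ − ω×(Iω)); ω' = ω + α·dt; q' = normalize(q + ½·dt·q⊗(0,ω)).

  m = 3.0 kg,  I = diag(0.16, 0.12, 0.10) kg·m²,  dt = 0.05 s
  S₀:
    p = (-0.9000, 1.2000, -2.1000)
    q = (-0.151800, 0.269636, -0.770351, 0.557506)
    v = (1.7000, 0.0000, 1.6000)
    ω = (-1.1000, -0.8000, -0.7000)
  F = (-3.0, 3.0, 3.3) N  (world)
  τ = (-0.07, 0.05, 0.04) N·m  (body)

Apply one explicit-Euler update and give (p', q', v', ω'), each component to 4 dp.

α = I⁻¹(τ − ω×Iω) = (-0.3675, 0.0317, 0.7520)
new body rate ω' = (-1.1184, -0.7984, -0.6624)
2q̇ = q⊗(0,ω) = (0.0705730, 1.1522305, -0.3030714, -0.9568349)
updated quaternion q' = (-0.1499, 0.2982, -0.7774, 0.5332)
p' = p + v·dt = (-0.8150, 1.2000, -2.0200)
v + (F/m)dt = (1.6500, 0.0500, 1.6550)

p' = (-0.8150, 1.2000, -2.0200)
q' = (-0.1499, 0.2982, -0.7774, 0.5332)
v' = (1.6500, 0.0500, 1.6550)
ω' = (-1.1184, -0.7984, -0.6624)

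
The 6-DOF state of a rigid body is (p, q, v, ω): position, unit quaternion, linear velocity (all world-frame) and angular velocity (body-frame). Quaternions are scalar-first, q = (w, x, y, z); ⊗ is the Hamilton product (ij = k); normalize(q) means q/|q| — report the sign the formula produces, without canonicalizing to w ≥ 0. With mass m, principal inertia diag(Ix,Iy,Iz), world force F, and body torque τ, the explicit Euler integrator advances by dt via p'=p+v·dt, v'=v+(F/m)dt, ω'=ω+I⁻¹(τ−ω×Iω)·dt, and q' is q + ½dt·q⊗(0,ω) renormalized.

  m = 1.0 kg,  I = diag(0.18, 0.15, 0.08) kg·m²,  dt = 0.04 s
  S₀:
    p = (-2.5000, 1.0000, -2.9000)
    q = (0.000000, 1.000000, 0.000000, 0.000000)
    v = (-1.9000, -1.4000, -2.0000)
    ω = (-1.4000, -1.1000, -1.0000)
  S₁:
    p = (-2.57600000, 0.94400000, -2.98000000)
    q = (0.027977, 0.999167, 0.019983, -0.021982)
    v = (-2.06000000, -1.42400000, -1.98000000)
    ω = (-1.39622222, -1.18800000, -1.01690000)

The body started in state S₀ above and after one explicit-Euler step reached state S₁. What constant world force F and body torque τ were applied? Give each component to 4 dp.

ω₁ − ω₀ = (0.00377778, -0.08800000, -0.01690000)
gyro term ω₀×Iω₀ = (-0.0770, 0.1400, -0.0462)
applied torque τ = (-0.0600, -0.1900, -0.0800)
velocity change Δv = (-0.16000000, -0.02400000, 0.02000000)
m·(v₁−v₀)/dt = (-4.0000, -0.6000, 0.5000)

F = (-4.0000, -0.6000, 0.5000)
τ = (-0.0600, -0.1900, -0.0800)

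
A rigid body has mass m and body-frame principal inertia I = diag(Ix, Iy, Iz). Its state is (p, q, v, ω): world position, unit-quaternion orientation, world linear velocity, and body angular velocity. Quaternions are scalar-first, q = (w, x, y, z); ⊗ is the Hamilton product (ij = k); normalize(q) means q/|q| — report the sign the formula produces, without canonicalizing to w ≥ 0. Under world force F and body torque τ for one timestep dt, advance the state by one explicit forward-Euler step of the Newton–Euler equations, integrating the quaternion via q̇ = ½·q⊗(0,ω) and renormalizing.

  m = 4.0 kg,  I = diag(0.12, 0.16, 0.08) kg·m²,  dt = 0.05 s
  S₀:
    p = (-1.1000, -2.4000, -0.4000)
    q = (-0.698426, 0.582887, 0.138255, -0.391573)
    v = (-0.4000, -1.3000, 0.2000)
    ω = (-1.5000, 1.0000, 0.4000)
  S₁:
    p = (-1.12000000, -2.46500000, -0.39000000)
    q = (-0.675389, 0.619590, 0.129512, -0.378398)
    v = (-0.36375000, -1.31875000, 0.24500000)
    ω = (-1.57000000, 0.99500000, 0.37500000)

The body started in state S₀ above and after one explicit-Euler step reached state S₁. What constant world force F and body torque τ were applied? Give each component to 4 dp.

F = (2.9000, -1.5000, 3.6000)
τ = (-0.2000, -0.0400, -0.1000)

v₁ − v₀ = (0.03625000, -0.01875000, 0.04500000)
applied force F = (2.9000, -1.5000, 3.6000)
rate change Δω = (-0.07000000, -0.00500000, -0.02500000)
ω₀×(Iω₀) = (-0.0320, -0.0240, -0.0600)
applied torque τ = (-0.2000, -0.0400, -0.1000)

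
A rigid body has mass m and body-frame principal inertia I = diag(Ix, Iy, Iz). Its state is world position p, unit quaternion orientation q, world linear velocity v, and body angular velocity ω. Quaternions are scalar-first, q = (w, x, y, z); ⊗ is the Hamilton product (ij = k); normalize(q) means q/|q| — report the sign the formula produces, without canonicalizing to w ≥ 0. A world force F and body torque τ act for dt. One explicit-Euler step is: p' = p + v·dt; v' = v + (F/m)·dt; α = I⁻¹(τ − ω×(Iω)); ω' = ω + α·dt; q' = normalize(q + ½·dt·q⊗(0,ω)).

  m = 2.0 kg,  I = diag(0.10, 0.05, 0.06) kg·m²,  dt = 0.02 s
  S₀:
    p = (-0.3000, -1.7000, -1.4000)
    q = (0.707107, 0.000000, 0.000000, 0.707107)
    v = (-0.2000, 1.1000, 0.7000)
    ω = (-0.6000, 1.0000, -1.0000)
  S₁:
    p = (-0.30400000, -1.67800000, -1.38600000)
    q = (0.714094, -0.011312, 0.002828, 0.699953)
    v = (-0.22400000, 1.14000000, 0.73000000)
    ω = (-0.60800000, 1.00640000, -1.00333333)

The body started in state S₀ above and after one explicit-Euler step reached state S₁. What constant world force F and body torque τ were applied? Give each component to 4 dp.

F = (-2.4000, 4.0000, 3.0000)
τ = (-0.0500, 0.0400, 0.0200)

v₁ − v₀ = (-0.02400000, 0.04000000, 0.03000000)
F = m·Δv/dt = (-2.4000, 4.0000, 3.0000)
ω₁ − ω₀ = (-0.00800000, 0.00640000, -0.00333333)
τ = I·(Δω/dt) + ω₀×(Iω₀) = (-0.0500, 0.0400, 0.0200)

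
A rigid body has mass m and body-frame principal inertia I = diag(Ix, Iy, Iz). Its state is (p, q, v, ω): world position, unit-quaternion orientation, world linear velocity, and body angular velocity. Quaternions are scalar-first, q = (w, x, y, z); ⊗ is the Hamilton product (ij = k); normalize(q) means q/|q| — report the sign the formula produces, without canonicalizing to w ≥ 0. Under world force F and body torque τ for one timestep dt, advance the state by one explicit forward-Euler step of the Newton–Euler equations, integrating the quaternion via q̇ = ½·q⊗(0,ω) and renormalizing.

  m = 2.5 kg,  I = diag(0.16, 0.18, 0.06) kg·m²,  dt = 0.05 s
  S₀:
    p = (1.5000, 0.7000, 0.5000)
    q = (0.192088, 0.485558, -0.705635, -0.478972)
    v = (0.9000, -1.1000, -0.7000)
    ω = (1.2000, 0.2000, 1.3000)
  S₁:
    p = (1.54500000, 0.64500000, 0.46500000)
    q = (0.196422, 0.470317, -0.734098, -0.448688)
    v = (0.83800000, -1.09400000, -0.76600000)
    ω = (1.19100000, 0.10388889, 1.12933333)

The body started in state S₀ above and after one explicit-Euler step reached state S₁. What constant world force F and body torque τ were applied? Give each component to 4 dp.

rate change Δω = (-0.00900000, -0.09611111, -0.17066667)
τ = I·(Δω/dt) + ω₀×(Iω₀) = (-0.0600, -0.1900, -0.2000)
Δv = v₁−v₀ = (-0.06200000, 0.00600000, -0.06600000)
F = m·Δv/dt = (-3.1000, 0.3000, -3.3000)

F = (-3.1000, 0.3000, -3.3000)
τ = (-0.0600, -0.1900, -0.2000)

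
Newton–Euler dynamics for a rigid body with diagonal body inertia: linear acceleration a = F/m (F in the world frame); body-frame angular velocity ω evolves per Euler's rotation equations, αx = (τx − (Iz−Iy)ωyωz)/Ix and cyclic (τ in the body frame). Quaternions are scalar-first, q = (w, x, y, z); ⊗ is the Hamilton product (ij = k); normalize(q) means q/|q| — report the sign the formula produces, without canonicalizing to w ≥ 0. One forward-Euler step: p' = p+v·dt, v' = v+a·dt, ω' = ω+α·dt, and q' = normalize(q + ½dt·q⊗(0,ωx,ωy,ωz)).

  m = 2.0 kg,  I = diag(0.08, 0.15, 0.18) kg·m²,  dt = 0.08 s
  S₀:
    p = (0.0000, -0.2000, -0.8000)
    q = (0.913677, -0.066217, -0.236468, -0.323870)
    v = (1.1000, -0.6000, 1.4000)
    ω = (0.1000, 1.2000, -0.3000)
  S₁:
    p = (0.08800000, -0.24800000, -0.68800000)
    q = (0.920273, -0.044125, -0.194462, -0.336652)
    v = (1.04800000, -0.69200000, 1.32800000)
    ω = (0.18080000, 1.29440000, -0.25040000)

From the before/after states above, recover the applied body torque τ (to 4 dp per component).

τ = (0.0700, 0.1800, 0.1200)

ω₁ − ω₀ = (0.08080000, 0.09440000, 0.04960000)
I·α + gyro = (0.0700, 0.1800, 0.1200)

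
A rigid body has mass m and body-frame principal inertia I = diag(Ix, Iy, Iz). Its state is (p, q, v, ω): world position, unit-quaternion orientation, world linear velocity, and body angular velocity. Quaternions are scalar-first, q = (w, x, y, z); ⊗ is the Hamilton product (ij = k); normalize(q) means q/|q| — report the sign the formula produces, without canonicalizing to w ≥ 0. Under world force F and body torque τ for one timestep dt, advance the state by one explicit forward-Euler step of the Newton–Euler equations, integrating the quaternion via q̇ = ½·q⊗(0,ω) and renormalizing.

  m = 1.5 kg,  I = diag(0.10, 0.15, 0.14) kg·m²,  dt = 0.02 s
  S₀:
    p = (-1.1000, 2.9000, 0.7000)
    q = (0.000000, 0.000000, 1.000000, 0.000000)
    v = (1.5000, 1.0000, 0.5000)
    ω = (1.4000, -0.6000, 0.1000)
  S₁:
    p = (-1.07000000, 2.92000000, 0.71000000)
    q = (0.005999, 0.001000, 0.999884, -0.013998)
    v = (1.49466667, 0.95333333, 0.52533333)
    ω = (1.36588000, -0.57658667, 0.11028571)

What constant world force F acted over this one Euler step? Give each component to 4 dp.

F = (-0.4000, -3.5000, 1.9000)

velocity change Δv = (-0.00533333, -0.04666667, 0.02533333)
m·(v₁−v₀)/dt = (-0.4000, -3.5000, 1.9000)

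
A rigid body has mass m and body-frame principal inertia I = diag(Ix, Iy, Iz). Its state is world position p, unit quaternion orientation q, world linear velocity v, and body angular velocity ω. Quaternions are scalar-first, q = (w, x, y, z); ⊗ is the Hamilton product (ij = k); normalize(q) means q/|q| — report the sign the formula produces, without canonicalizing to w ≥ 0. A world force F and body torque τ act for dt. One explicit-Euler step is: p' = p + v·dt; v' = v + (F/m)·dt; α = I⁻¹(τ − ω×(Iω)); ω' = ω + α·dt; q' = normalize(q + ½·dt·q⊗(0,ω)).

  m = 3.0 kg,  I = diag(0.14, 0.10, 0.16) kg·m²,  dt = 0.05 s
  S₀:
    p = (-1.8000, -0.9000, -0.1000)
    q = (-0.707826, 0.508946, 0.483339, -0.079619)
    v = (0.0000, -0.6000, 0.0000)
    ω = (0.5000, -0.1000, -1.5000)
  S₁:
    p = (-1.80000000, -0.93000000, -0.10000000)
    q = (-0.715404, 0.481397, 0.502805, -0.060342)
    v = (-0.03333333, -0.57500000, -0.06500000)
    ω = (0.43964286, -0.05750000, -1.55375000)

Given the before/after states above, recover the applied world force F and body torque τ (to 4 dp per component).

velocity change Δv = (-0.03333333, 0.02500000, -0.06500000)
m·(v₁−v₀)/dt = (-2.0000, 1.5000, -3.9000)
ω₁ − ω₀ = (-0.06035714, 0.04250000, -0.05375000)
applied torque τ = (-0.1600, 0.1000, -0.1700)

F = (-2.0000, 1.5000, -3.9000)
τ = (-0.1600, 0.1000, -0.1700)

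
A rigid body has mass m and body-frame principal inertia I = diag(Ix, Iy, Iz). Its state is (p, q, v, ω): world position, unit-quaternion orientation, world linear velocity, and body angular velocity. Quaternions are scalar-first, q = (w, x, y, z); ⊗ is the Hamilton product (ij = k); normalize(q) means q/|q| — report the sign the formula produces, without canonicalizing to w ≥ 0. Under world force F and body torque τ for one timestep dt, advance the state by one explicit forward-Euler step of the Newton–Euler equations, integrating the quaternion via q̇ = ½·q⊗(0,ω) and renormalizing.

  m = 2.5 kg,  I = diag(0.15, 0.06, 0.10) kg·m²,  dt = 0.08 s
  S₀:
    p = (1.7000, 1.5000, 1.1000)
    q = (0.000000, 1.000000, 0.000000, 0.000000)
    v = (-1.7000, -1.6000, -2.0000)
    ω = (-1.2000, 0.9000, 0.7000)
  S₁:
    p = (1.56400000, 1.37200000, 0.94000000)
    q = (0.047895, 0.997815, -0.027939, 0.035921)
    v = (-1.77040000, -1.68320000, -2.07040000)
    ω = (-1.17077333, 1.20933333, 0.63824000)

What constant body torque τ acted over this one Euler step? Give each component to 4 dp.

τ = (0.0800, 0.1900, 0.0200)

ω₁ − ω₀ = (0.02922667, 0.30933333, -0.06176000)
I·α + gyro = (0.0800, 0.1900, 0.0200)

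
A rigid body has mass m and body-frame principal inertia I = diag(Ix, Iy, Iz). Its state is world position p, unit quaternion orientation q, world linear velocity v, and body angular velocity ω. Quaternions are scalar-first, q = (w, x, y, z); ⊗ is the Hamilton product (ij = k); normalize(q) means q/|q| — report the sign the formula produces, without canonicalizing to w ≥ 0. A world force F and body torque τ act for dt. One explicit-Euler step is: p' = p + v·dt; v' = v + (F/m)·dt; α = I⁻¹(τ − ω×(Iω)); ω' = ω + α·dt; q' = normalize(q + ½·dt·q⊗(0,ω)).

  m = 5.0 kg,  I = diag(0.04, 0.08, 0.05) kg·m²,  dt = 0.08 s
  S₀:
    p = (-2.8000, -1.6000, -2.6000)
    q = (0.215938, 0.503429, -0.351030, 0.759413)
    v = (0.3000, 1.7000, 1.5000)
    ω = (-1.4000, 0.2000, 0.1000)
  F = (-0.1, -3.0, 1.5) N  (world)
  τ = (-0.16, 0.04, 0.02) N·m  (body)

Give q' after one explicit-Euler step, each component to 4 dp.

q' = (0.2435, 0.4831, -0.3932, 0.7435)

q⊗(0,ω) = (0.6990653, -0.4892988, -1.0703335, -0.3691624)
q' = normalize(q + ½dt·q⊗(0,ω)) = (0.2435, 0.4831, -0.3932, 0.7435)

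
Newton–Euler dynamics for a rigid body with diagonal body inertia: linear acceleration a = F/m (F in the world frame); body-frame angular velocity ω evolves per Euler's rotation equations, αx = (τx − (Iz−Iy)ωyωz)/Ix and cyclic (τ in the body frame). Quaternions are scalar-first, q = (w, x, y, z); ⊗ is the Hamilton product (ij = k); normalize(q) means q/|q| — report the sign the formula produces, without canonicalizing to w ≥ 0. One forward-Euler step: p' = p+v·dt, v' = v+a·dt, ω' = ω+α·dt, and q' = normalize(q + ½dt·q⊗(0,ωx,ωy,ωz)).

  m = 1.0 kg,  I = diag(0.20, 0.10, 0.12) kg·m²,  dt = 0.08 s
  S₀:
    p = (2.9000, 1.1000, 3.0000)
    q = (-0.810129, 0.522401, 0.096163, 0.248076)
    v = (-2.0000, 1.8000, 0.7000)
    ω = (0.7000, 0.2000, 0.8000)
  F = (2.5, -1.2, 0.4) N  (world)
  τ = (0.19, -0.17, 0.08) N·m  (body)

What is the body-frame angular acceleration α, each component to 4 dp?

α = (0.9340, -2.1480, 0.7833)

ω×(Iω) gyroscopic = (0.0032, 0.0448, -0.0140)
α = I⁻¹(τ − ω×Iω) = (0.9340, -2.1480, 0.7833)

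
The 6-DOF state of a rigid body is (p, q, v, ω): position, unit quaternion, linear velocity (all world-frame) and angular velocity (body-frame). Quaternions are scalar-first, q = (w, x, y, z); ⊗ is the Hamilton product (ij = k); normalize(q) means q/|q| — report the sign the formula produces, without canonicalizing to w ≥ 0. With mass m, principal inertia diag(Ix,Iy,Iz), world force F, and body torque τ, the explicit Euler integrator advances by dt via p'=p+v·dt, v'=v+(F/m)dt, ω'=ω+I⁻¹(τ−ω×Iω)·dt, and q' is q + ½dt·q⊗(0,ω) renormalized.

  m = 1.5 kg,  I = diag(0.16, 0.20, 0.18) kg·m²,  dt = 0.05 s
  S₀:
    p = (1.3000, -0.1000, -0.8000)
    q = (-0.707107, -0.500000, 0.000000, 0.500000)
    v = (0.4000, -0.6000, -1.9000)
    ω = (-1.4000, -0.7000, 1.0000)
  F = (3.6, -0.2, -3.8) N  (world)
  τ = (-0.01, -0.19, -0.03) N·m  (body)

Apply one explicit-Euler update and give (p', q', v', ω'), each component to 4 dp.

p' = (1.3200, -0.1300, -0.8950)
q' = (-0.7363, -0.4660, 0.0074, 0.4905)
v' = (0.5200, -0.6067, -2.0267)
ω' = (-1.4075, -0.7545, 0.9808)

linear accel F/m = (2.4000, -0.1333, -2.5333)
p + v·dt = (1.3200, -0.1300, -0.8950)
new velocity v' = (0.5200, -0.6067, -2.0267)
angular accel α = (-0.1500, -1.0900, -0.3844)
ω + α·dt = (-1.4075, -0.7545, 0.9808)
q⊗(0,ω) = (-1.2000000, 1.3399498, 0.2949749, -0.3571070)
q' = normalize(q + ½dt·q⊗(0,ω)) = (-0.7363, -0.4660, 0.0074, 0.4905)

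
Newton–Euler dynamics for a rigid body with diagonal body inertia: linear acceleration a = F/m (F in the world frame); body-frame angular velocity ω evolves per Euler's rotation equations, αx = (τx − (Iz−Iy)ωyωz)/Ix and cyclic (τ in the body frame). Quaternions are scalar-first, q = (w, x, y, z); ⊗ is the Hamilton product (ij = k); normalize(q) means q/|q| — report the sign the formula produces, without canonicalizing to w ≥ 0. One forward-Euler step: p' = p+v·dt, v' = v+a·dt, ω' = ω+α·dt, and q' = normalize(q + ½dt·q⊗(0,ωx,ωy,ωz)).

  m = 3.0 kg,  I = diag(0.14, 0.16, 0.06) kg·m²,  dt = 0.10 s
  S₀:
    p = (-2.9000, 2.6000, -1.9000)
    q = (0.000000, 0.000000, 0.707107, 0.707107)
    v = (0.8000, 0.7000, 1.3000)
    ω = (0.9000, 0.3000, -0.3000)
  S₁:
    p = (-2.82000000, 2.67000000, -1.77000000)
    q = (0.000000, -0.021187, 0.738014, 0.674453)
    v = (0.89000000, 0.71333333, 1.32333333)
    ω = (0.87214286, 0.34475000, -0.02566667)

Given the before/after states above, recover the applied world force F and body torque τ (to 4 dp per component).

rate change Δω = (-0.02785714, 0.04475000, 0.27433333)
I·α + gyro = (-0.0300, 0.0500, 0.1700)
v₁ − v₀ = (0.09000000, 0.01333333, 0.02333333)
F = m·Δv/dt = (2.7000, 0.4000, 0.7000)

F = (2.7000, 0.4000, 0.7000)
τ = (-0.0300, 0.0500, 0.1700)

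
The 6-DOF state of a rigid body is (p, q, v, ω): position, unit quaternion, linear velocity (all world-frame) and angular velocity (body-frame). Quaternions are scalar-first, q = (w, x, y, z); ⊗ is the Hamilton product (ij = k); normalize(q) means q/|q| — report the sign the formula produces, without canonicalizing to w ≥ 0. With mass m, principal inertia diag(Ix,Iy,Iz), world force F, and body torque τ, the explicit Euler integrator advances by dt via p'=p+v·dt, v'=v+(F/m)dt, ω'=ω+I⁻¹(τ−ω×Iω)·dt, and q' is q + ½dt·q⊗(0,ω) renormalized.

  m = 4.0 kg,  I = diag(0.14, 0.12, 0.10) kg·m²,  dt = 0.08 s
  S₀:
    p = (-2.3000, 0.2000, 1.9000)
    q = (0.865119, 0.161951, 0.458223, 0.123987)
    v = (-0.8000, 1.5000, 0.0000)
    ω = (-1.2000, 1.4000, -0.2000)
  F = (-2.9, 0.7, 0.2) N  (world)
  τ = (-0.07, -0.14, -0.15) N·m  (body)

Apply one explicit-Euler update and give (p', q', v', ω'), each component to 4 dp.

p + v·dt = (-2.3640, 0.3200, 1.9000)
v' = v + a·dt = (-0.8580, 1.5140, 0.0040)
precession coupling ω×(Iω) = (0.0056, 0.0096, 0.0336)
angular accel α = (-0.5400, -1.2467, -1.8360)
ω' = ω + α·dt = (-1.2432, 1.3003, -0.3469)
Hamilton product q⊗(0,ω) = (-0.4223736, -1.3033692, 1.0947724, 0.6035752)
q' = normalize(q + ½dt·q⊗(0,ω)) = (0.8459, 0.1095, 0.5006, 0.1477)

p' = (-2.3640, 0.3200, 1.9000)
q' = (0.8459, 0.1095, 0.5006, 0.1477)
v' = (-0.8580, 1.5140, 0.0040)
ω' = (-1.2432, 1.3003, -0.3469)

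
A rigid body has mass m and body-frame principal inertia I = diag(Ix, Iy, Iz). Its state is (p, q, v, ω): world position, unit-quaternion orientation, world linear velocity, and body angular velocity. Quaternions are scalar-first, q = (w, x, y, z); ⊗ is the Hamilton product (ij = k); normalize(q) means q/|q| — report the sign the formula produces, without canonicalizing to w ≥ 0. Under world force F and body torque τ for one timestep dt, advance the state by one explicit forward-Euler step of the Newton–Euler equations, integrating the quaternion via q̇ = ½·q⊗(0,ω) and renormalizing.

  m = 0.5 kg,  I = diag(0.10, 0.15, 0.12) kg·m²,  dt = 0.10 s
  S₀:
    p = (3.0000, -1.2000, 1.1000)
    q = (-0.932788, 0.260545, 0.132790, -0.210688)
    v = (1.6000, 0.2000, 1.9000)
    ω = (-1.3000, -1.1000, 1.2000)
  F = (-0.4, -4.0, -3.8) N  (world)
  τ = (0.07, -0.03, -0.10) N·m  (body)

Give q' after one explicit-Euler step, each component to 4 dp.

q⊗(0,ω) = (0.7376031, 1.1402156, 0.9873072, -1.2333181)
updated quaternion q' = (-0.8911, 0.3158, 0.1812, -0.2709)

q' = (-0.8911, 0.3158, 0.1812, -0.2709)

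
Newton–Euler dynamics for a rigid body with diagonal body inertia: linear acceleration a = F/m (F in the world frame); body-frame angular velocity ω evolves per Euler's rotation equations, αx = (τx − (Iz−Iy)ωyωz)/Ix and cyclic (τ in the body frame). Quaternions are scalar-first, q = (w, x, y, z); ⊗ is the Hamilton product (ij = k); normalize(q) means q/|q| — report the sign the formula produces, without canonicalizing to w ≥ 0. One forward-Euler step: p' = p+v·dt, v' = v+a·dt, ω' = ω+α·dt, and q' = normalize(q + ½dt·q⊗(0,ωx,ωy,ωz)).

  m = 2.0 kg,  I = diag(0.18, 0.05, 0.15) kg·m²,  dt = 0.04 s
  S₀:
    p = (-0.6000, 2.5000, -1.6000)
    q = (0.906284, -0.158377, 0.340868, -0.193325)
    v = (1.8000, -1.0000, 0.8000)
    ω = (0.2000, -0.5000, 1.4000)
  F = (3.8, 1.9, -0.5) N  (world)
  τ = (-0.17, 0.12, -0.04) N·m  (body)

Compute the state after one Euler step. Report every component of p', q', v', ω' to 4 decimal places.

p' = (-0.5280, 2.4600, -1.5680)
q' = (0.9153, -0.1471, 0.3353, -0.1677)
v' = (1.8760, -0.9620, 0.7900)
ω' = (0.1778, -0.4107, 1.3859)

(τ − ω×Iω)/I = (-0.5556, 2.2320, -0.3533)
ω + α·dt = (0.1778, -0.4107, 1.3859)
2q̇ = q⊗(0,ω) = (0.4727644, 0.5618095, -0.2700792, 1.2798125)
q' = normalize(q + ½dt·q⊗(0,ω)) = (0.9153, -0.1471, 0.3353, -0.1677)
a = F/m = (1.9000, 0.9500, -0.2500)
new position p' = (-0.5280, 2.4600, -1.5680)
v + (F/m)dt = (1.8760, -0.9620, 0.7900)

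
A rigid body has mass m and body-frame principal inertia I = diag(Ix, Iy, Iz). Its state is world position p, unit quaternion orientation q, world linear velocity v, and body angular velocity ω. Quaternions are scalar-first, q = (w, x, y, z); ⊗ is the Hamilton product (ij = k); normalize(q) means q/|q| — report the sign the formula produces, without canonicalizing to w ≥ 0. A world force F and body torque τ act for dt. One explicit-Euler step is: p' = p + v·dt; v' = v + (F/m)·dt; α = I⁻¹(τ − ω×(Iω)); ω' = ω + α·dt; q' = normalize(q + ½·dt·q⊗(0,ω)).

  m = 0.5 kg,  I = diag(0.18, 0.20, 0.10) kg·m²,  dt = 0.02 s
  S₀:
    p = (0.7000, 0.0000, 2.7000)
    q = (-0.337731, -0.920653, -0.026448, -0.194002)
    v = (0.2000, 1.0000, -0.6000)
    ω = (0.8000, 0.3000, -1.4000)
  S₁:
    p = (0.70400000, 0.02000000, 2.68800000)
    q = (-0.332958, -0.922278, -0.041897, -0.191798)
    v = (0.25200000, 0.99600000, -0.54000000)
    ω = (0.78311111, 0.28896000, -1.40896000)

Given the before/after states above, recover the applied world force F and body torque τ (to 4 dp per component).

F = (1.3000, -0.1000, 1.5000)
τ = (-0.1100, -0.2000, -0.0400)

velocity change Δv = (0.05200000, -0.00400000, 0.06000000)
F = m·Δv/dt = (1.3000, -0.1000, 1.5000)
ω₁ − ω₀ = (-0.01688889, -0.01104000, -0.00896000)
precession coupling = (0.0420, -0.0896, 0.0048)
applied torque τ = (-0.1100, -0.2000, -0.0400)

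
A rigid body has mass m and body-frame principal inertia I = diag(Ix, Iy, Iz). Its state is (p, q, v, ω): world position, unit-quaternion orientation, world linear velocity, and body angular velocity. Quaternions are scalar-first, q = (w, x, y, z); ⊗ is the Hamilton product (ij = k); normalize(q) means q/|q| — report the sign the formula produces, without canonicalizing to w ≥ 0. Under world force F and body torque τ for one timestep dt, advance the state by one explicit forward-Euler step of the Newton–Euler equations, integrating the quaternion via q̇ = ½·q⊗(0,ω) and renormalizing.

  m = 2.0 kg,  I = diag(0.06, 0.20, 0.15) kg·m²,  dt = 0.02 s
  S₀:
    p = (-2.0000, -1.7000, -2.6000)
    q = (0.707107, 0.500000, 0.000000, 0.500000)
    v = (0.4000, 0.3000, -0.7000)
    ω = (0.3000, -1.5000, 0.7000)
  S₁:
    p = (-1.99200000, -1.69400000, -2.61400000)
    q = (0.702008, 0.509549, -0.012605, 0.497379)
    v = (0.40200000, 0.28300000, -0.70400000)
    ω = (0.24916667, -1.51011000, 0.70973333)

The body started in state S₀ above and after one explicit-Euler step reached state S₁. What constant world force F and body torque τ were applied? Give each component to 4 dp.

F = (0.2000, -1.7000, -0.4000)
τ = (-0.1000, -0.1200, 0.0100)

rate change Δω = (-0.05083333, -0.01011000, 0.00973333)
ω₀×(Iω₀) = (0.0525, -0.0189, -0.0630)
I·α + gyro = (-0.1000, -0.1200, 0.0100)
velocity change Δv = (0.00200000, -0.01700000, -0.00400000)
applied force F = (0.2000, -1.7000, -0.4000)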